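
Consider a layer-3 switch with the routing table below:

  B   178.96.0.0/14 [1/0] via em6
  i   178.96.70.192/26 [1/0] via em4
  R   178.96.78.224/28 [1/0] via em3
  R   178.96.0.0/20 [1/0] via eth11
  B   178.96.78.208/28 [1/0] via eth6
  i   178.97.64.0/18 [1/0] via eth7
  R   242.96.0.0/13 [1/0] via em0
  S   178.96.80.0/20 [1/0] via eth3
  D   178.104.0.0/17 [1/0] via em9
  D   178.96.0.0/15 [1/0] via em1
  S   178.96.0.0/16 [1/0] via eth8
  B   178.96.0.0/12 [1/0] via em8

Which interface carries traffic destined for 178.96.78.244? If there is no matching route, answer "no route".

Routes whose prefix contains 178.96.78.244:
  178.96.0.0/12 (178.96.0.0 - 178.111.255.255) -> em8
  178.96.0.0/14 (178.96.0.0 - 178.99.255.255) -> em6
  178.96.0.0/15 (178.96.0.0 - 178.97.255.255) -> em1
  178.96.0.0/16 (178.96.0.0 - 178.96.255.255) -> eth8
More-specific entries that do NOT match:
  178.96.78.224/28 (178.96.78.224 - 178.96.78.239) does not contain 178.96.78.244
  178.96.78.208/28 (178.96.78.208 - 178.96.78.223) does not contain 178.96.78.244
  178.96.70.192/26 (178.96.70.192 - 178.96.70.255) does not contain 178.96.78.244
  178.96.0.0/20 (178.96.0.0 - 178.96.15.255) does not contain 178.96.78.244
  178.96.80.0/20 (178.96.80.0 - 178.96.95.255) does not contain 178.96.78.244
  178.97.64.0/18 (178.97.64.0 - 178.97.127.255) does not contain 178.96.78.244
  178.104.0.0/17 (178.104.0.0 - 178.104.127.255) does not contain 178.96.78.244
Longest matching prefix is /16 -> interface eth8.

eth8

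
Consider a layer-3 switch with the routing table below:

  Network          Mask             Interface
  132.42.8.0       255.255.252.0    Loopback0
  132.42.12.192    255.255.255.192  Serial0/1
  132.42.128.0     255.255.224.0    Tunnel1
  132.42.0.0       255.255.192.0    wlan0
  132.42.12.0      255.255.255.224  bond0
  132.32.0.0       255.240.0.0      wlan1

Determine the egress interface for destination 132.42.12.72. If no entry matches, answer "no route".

Routes whose prefix contains 132.42.12.72:
  132.32.0.0/12 (132.32.0.0 - 132.47.255.255) -> wlan1
  132.42.0.0/18 (132.42.0.0 - 132.42.63.255) -> wlan0
More-specific entries that do NOT match:
  132.42.12.0/27 (132.42.12.0 - 132.42.12.31) does not contain 132.42.12.72
  132.42.12.192/26 (132.42.12.192 - 132.42.12.255) does not contain 132.42.12.72
  132.42.8.0/22 (132.42.8.0 - 132.42.11.255) does not contain 132.42.12.72
  132.42.128.0/19 (132.42.128.0 - 132.42.159.255) does not contain 132.42.12.72
Longest matching prefix is /18 -> interface wlan0.

wlan0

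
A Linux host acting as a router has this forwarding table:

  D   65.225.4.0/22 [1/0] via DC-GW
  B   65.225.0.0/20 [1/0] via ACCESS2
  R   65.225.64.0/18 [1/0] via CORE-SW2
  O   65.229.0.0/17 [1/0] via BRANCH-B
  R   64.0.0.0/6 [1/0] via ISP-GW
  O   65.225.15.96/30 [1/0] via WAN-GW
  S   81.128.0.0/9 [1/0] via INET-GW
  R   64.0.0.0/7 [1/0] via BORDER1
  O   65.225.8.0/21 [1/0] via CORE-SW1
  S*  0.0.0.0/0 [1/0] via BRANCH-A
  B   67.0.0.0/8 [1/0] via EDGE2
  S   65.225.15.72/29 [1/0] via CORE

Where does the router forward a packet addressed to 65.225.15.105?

CORE-SW1

Routes whose prefix contains 65.225.15.105:
  0.0.0.0/0 (default, matches everything) -> BRANCH-A
  64.0.0.0/6 (64.0.0.0 - 67.255.255.255) -> ISP-GW
  64.0.0.0/7 (64.0.0.0 - 65.255.255.255) -> BORDER1
  65.225.0.0/20 (65.225.0.0 - 65.225.15.255) -> ACCESS2
  65.225.8.0/21 (65.225.8.0 - 65.225.15.255) -> CORE-SW1
More-specific entries that do NOT match:
  65.225.15.96/30 (65.225.15.96 - 65.225.15.99) does not contain 65.225.15.105
  65.225.15.72/29 (65.225.15.72 - 65.225.15.79) does not contain 65.225.15.105
  65.225.4.0/22 (65.225.4.0 - 65.225.7.255) does not contain 65.225.15.105
Longest matching prefix is /21 -> next hop CORE-SW1.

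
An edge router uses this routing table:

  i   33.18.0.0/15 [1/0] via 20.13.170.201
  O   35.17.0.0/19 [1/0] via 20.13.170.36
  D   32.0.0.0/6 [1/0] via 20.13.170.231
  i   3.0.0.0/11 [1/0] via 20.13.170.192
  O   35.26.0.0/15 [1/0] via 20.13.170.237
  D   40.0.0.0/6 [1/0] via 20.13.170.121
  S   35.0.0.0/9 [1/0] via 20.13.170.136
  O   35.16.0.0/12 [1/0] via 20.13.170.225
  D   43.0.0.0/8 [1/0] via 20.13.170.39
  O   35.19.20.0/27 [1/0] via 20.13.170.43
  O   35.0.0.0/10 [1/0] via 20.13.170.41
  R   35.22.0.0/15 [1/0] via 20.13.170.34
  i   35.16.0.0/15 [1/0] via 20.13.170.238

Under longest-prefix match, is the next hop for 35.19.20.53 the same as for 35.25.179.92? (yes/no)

35.19.20.53: longest match 35.16.0.0/12 -> 20.13.170.225
35.25.179.92: longest match 35.16.0.0/12 -> 20.13.170.225

yes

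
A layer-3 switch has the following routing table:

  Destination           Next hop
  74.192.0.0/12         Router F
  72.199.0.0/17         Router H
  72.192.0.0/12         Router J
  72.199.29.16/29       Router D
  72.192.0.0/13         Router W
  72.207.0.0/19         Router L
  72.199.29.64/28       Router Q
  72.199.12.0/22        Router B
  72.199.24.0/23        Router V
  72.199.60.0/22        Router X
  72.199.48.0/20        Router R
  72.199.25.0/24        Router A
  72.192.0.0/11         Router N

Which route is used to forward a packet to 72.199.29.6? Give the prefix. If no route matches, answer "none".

Entries matching 72.199.29.6:
  72.192.0.0/11 (72.192.0.0 - 72.223.255.255)
  72.192.0.0/12 (72.192.0.0 - 72.207.255.255)
  72.192.0.0/13 (72.192.0.0 - 72.199.255.255)
  72.199.0.0/17 (72.199.0.0 - 72.199.127.255)
Most specific is 72.199.0.0/17.

72.199.0.0/17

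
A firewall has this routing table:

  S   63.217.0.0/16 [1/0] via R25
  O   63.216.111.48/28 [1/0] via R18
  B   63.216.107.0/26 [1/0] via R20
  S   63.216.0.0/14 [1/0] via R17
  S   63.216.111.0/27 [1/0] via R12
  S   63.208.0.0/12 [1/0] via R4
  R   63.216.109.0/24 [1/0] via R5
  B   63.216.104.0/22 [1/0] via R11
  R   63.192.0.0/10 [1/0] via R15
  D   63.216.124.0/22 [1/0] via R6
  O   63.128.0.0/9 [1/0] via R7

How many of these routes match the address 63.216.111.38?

Prefixes containing 63.216.111.38:
  63.128.0.0/9 (63.128.0.0 - 63.255.255.255)
  63.192.0.0/10 (63.192.0.0 - 63.255.255.255)
  63.208.0.0/12 (63.208.0.0 - 63.223.255.255)
  63.216.0.0/14 (63.216.0.0 - 63.219.255.255)
Total matching entries: 4.

4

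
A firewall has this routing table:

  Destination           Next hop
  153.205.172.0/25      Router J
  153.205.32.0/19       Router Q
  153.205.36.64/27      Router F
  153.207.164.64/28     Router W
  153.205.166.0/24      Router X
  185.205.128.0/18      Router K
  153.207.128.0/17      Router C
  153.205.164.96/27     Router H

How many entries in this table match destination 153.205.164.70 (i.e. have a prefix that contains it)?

No listed prefix contains 153.205.164.70.
Total matching entries: 0.

0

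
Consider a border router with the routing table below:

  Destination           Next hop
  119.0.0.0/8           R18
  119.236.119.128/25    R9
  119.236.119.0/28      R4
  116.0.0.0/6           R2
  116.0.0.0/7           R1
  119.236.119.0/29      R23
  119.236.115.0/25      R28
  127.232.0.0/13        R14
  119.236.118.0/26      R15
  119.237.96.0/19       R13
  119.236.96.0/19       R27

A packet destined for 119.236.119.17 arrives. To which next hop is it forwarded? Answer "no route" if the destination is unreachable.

R27

Routes whose prefix contains 119.236.119.17:
  116.0.0.0/6 (116.0.0.0 - 119.255.255.255) -> R2
  119.0.0.0/8 (119.0.0.0 - 119.255.255.255) -> R18
  119.236.96.0/19 (119.236.96.0 - 119.236.127.255) -> R27
More-specific entries that do NOT match:
  119.236.119.0/29 (119.236.119.0 - 119.236.119.7) does not contain 119.236.119.17
  119.236.119.0/28 (119.236.119.0 - 119.236.119.15) does not contain 119.236.119.17
  119.236.118.0/26 (119.236.118.0 - 119.236.118.63) does not contain 119.236.119.17
  119.236.119.128/25 (119.236.119.128 - 119.236.119.255) does not contain 119.236.119.17
  119.236.115.0/25 (119.236.115.0 - 119.236.115.127) does not contain 119.236.119.17
Longest matching prefix is /19 -> next hop R27.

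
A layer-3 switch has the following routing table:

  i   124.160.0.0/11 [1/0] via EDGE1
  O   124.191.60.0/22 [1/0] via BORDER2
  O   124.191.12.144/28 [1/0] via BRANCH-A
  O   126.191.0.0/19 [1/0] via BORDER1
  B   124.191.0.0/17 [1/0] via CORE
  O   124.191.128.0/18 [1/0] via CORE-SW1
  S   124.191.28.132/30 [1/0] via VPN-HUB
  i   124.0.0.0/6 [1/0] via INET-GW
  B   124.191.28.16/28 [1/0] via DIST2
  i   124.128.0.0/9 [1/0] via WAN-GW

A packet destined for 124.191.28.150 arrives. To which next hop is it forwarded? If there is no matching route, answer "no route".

Routes whose prefix contains 124.191.28.150:
  124.0.0.0/6 (124.0.0.0 - 127.255.255.255) -> INET-GW
  124.128.0.0/9 (124.128.0.0 - 124.255.255.255) -> WAN-GW
  124.160.0.0/11 (124.160.0.0 - 124.191.255.255) -> EDGE1
  124.191.0.0/17 (124.191.0.0 - 124.191.127.255) -> CORE
More-specific entries that do NOT match:
  124.191.28.132/30 (124.191.28.132 - 124.191.28.135) does not contain 124.191.28.150
  124.191.12.144/28 (124.191.12.144 - 124.191.12.159) does not contain 124.191.28.150
  124.191.28.16/28 (124.191.28.16 - 124.191.28.31) does not contain 124.191.28.150
  124.191.60.0/22 (124.191.60.0 - 124.191.63.255) does not contain 124.191.28.150
  126.191.0.0/19 (126.191.0.0 - 126.191.31.255) does not contain 124.191.28.150
  124.191.128.0/18 (124.191.128.0 - 124.191.191.255) does not contain 124.191.28.150
Longest matching prefix is /17 -> next hop CORE.

CORE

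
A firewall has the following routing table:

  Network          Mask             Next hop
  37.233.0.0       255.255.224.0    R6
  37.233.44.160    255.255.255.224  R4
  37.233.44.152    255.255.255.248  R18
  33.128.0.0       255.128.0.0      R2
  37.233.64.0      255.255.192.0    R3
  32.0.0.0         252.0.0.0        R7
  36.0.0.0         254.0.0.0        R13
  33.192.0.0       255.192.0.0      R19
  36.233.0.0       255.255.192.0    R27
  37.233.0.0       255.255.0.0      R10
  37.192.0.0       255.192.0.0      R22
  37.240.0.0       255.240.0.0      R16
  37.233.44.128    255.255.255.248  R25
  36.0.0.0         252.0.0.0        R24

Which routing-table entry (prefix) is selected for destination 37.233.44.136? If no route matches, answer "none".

37.233.0.0/16

Entries matching 37.233.44.136:
  36.0.0.0/6 (36.0.0.0 - 39.255.255.255)
  36.0.0.0/7 (36.0.0.0 - 37.255.255.255)
  37.192.0.0/10 (37.192.0.0 - 37.255.255.255)
  37.233.0.0/16 (37.233.0.0 - 37.233.255.255)
Most specific is 37.233.0.0/16.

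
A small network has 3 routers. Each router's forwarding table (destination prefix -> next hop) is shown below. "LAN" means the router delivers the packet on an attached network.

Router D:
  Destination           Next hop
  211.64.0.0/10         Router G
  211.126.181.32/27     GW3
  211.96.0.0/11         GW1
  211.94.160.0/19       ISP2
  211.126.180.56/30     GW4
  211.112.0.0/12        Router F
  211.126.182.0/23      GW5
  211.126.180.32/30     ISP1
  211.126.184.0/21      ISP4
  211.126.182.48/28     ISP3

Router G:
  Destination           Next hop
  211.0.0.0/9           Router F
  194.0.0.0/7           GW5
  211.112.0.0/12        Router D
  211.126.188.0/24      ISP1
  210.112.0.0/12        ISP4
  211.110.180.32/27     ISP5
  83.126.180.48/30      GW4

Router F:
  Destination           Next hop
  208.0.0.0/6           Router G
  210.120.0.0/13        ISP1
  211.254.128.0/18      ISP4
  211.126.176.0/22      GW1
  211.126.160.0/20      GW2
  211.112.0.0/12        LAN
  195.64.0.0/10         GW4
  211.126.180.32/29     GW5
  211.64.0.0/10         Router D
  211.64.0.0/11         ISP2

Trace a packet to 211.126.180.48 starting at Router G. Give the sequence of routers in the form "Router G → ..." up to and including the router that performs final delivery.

At Router G: longest match for 211.126.180.48 is 211.112.0.0/12 -> Router D
At Router D: longest match for 211.126.180.48 is 211.112.0.0/12 -> Router F
At Router F: longest match for 211.126.180.48 is 211.112.0.0/12 -> LAN

Router G → Router D → Router F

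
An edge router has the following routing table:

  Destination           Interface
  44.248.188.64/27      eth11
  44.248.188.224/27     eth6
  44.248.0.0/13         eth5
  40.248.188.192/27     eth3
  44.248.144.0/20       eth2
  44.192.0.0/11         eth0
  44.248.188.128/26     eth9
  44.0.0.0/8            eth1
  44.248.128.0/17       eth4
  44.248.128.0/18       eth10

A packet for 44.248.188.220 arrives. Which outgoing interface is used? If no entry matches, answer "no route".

Routes whose prefix contains 44.248.188.220:
  44.0.0.0/8 (44.0.0.0 - 44.255.255.255) -> eth1
  44.248.0.0/13 (44.248.0.0 - 44.255.255.255) -> eth5
  44.248.128.0/17 (44.248.128.0 - 44.248.255.255) -> eth4
  44.248.128.0/18 (44.248.128.0 - 44.248.191.255) -> eth10
More-specific entries that do NOT match:
  44.248.188.64/27 (44.248.188.64 - 44.248.188.95) does not contain 44.248.188.220
  44.248.188.224/27 (44.248.188.224 - 44.248.188.255) does not contain 44.248.188.220
  40.248.188.192/27 (40.248.188.192 - 40.248.188.223) does not contain 44.248.188.220
  44.248.188.128/26 (44.248.188.128 - 44.248.188.191) does not contain 44.248.188.220
  44.248.144.0/20 (44.248.144.0 - 44.248.159.255) does not contain 44.248.188.220
Longest matching prefix is /18 -> interface eth10.

eth10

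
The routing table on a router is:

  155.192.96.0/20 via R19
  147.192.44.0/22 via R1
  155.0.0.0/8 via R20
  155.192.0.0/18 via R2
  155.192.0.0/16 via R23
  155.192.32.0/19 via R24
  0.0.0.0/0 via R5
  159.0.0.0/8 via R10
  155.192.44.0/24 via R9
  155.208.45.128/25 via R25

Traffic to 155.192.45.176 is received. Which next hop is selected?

Routes whose prefix contains 155.192.45.176:
  0.0.0.0/0 (default, matches everything) -> R5
  155.0.0.0/8 (155.0.0.0 - 155.255.255.255) -> R20
  155.192.0.0/16 (155.192.0.0 - 155.192.255.255) -> R23
  155.192.0.0/18 (155.192.0.0 - 155.192.63.255) -> R2
  155.192.32.0/19 (155.192.32.0 - 155.192.63.255) -> R24
More-specific entries that do NOT match:
  155.208.45.128/25 (155.208.45.128 - 155.208.45.255) does not contain 155.192.45.176
  155.192.44.0/24 (155.192.44.0 - 155.192.44.255) does not contain 155.192.45.176
  147.192.44.0/22 (147.192.44.0 - 147.192.47.255) does not contain 155.192.45.176
  155.192.96.0/20 (155.192.96.0 - 155.192.111.255) does not contain 155.192.45.176
Longest matching prefix is /19 -> next hop R24.

R24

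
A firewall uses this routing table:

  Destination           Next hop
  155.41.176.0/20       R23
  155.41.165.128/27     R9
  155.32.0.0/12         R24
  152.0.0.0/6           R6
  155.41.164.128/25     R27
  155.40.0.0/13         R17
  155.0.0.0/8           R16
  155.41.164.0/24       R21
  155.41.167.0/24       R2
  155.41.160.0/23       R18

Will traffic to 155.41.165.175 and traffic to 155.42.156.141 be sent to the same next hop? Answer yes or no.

yes

155.41.165.175: longest match 155.40.0.0/13 -> R17
155.42.156.141: longest match 155.40.0.0/13 -> R17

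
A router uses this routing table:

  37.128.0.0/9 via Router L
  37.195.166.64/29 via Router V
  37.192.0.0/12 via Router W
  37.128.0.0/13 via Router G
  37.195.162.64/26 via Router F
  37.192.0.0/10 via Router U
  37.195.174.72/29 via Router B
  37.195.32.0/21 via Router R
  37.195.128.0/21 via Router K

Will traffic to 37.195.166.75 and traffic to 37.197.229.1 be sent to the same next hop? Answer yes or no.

yes

37.195.166.75: longest match 37.192.0.0/12 -> Router W
37.197.229.1: longest match 37.192.0.0/12 -> Router W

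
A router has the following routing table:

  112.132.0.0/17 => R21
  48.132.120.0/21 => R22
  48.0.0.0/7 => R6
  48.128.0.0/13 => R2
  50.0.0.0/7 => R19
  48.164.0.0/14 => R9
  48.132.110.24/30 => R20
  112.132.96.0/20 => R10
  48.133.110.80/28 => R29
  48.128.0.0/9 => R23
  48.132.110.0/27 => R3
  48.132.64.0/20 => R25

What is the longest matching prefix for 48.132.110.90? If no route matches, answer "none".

48.128.0.0/13

Entries matching 48.132.110.90:
  48.0.0.0/7 (48.0.0.0 - 49.255.255.255)
  48.128.0.0/9 (48.128.0.0 - 48.255.255.255)
  48.128.0.0/13 (48.128.0.0 - 48.135.255.255)
Most specific is 48.128.0.0/13.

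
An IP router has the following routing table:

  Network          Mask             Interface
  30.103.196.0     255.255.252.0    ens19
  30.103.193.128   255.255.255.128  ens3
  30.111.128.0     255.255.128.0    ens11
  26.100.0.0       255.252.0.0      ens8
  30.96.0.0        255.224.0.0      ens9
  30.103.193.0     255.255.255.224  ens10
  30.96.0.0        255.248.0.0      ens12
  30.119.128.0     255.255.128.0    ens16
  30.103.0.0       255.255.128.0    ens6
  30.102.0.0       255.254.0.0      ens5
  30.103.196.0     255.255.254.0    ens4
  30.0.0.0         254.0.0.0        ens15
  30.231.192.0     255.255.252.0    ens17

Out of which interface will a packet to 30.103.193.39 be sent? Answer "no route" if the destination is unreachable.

ens5

Routes whose prefix contains 30.103.193.39:
  30.0.0.0/7 (30.0.0.0 - 31.255.255.255) -> ens15
  30.96.0.0/11 (30.96.0.0 - 30.127.255.255) -> ens9
  30.96.0.0/13 (30.96.0.0 - 30.103.255.255) -> ens12
  30.102.0.0/15 (30.102.0.0 - 30.103.255.255) -> ens5
More-specific entries that do NOT match:
  30.103.193.0/27 (30.103.193.0 - 30.103.193.31) does not contain 30.103.193.39
  30.103.193.128/25 (30.103.193.128 - 30.103.193.255) does not contain 30.103.193.39
  30.103.196.0/23 (30.103.196.0 - 30.103.197.255) does not contain 30.103.193.39
  30.103.196.0/22 (30.103.196.0 - 30.103.199.255) does not contain 30.103.193.39
  30.231.192.0/22 (30.231.192.0 - 30.231.195.255) does not contain 30.103.193.39
  30.111.128.0/17 (30.111.128.0 - 30.111.255.255) does not contain 30.103.193.39
  30.119.128.0/17 (30.119.128.0 - 30.119.255.255) does not contain 30.103.193.39
  30.103.0.0/17 (30.103.0.0 - 30.103.127.255) does not contain 30.103.193.39
Longest matching prefix is /15 -> interface ens5.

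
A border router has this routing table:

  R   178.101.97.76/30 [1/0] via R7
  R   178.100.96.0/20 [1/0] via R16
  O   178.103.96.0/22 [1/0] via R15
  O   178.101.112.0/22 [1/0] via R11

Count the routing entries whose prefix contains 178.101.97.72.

No listed prefix contains 178.101.97.72.
Total matching entries: 0.

0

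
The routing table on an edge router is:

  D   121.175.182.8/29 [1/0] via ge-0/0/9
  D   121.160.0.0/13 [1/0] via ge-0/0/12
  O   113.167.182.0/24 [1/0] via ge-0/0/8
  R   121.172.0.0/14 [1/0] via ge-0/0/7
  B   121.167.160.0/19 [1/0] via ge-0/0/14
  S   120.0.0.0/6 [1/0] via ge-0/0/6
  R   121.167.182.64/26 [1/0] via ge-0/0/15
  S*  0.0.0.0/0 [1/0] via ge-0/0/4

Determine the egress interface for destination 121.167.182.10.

Routes whose prefix contains 121.167.182.10:
  0.0.0.0/0 (default, matches everything) -> ge-0/0/4
  120.0.0.0/6 (120.0.0.0 - 123.255.255.255) -> ge-0/0/6
  121.160.0.0/13 (121.160.0.0 - 121.167.255.255) -> ge-0/0/12
  121.167.160.0/19 (121.167.160.0 - 121.167.191.255) -> ge-0/0/14
More-specific entries that do NOT match:
  121.175.182.8/29 (121.175.182.8 - 121.175.182.15) does not contain 121.167.182.10
  121.167.182.64/26 (121.167.182.64 - 121.167.182.127) does not contain 121.167.182.10
  113.167.182.0/24 (113.167.182.0 - 113.167.182.255) does not contain 121.167.182.10
Longest matching prefix is /19 -> interface ge-0/0/14.

ge-0/0/14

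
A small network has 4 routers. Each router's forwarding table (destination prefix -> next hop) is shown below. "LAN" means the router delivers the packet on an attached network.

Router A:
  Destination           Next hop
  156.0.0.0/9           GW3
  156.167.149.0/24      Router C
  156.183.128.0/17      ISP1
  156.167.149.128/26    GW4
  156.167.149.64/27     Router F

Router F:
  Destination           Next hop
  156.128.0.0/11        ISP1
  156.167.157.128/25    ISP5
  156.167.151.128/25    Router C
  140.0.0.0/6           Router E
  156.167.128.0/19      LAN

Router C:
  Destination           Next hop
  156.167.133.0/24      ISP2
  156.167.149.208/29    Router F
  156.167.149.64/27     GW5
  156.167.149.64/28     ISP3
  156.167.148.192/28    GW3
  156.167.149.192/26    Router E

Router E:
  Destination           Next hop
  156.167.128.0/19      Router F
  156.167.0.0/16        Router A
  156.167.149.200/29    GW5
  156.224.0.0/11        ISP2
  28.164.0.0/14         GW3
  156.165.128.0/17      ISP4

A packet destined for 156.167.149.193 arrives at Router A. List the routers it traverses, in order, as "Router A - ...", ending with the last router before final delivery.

Router A - Router C - Router E - Router F

At Router A: longest match for 156.167.149.193 is 156.167.149.0/24 -> Router C
At Router C: longest match for 156.167.149.193 is 156.167.149.192/26 -> Router E
At Router E: longest match for 156.167.149.193 is 156.167.128.0/19 -> Router F
At Router F: longest match for 156.167.149.193 is 156.167.128.0/19 -> LAN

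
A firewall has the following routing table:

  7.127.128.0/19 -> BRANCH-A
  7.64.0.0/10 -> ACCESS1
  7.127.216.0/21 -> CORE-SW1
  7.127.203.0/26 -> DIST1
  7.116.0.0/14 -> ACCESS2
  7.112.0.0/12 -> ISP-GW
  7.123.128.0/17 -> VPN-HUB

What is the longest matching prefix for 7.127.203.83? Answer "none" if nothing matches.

7.112.0.0/12

Entries matching 7.127.203.83:
  7.64.0.0/10 (7.64.0.0 - 7.127.255.255)
  7.112.0.0/12 (7.112.0.0 - 7.127.255.255)
Most specific is 7.112.0.0/12.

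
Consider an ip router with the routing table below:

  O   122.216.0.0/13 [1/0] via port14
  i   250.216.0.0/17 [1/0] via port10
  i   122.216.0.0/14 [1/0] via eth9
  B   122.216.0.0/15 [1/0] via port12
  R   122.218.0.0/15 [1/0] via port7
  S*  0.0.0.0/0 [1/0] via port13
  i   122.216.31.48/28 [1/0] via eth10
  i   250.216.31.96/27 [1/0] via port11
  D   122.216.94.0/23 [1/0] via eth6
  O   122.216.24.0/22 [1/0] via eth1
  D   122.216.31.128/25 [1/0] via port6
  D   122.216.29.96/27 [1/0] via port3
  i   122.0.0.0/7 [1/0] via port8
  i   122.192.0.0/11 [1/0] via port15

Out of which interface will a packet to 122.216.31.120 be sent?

port12

Routes whose prefix contains 122.216.31.120:
  0.0.0.0/0 (default, matches everything) -> port13
  122.0.0.0/7 (122.0.0.0 - 123.255.255.255) -> port8
  122.192.0.0/11 (122.192.0.0 - 122.223.255.255) -> port15
  122.216.0.0/13 (122.216.0.0 - 122.223.255.255) -> port14
  122.216.0.0/14 (122.216.0.0 - 122.219.255.255) -> eth9
  122.216.0.0/15 (122.216.0.0 - 122.217.255.255) -> port12
More-specific entries that do NOT match:
  122.216.31.48/28 (122.216.31.48 - 122.216.31.63) does not contain 122.216.31.120
  250.216.31.96/27 (250.216.31.96 - 250.216.31.127) does not contain 122.216.31.120
  122.216.29.96/27 (122.216.29.96 - 122.216.29.127) does not contain 122.216.31.120
  122.216.31.128/25 (122.216.31.128 - 122.216.31.255) does not contain 122.216.31.120
  122.216.94.0/23 (122.216.94.0 - 122.216.95.255) does not contain 122.216.31.120
  122.216.24.0/22 (122.216.24.0 - 122.216.27.255) does not contain 122.216.31.120
  250.216.0.0/17 (250.216.0.0 - 250.216.127.255) does not contain 122.216.31.120
Longest matching prefix is /15 -> interface port12.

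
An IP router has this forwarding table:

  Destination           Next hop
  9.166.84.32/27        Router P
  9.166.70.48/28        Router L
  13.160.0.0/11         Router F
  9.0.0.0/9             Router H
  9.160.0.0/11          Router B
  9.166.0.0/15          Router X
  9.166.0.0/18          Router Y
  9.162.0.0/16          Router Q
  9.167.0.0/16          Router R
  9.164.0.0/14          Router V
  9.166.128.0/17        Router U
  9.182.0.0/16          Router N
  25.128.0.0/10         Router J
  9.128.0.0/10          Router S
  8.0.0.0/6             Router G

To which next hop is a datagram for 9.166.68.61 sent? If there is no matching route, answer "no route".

Router X

Routes whose prefix contains 9.166.68.61:
  8.0.0.0/6 (8.0.0.0 - 11.255.255.255) -> Router G
  9.128.0.0/10 (9.128.0.0 - 9.191.255.255) -> Router S
  9.160.0.0/11 (9.160.0.0 - 9.191.255.255) -> Router B
  9.164.0.0/14 (9.164.0.0 - 9.167.255.255) -> Router V
  9.166.0.0/15 (9.166.0.0 - 9.167.255.255) -> Router X
More-specific entries that do NOT match:
  9.166.70.48/28 (9.166.70.48 - 9.166.70.63) does not contain 9.166.68.61
  9.166.84.32/27 (9.166.84.32 - 9.166.84.63) does not contain 9.166.68.61
  9.166.0.0/18 (9.166.0.0 - 9.166.63.255) does not contain 9.166.68.61
  9.166.128.0/17 (9.166.128.0 - 9.166.255.255) does not contain 9.166.68.61
  9.162.0.0/16 (9.162.0.0 - 9.162.255.255) does not contain 9.166.68.61
  9.167.0.0/16 (9.167.0.0 - 9.167.255.255) does not contain 9.166.68.61
  9.182.0.0/16 (9.182.0.0 - 9.182.255.255) does not contain 9.166.68.61
Longest matching prefix is /15 -> next hop Router X.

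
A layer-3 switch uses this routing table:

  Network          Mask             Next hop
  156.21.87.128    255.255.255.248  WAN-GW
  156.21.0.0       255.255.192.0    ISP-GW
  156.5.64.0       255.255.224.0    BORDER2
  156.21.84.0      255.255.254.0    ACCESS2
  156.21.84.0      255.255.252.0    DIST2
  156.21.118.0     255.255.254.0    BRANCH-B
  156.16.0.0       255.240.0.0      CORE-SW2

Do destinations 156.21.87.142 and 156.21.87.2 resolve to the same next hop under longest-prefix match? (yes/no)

156.21.87.142: longest match 156.21.84.0/22 -> DIST2
156.21.87.2: longest match 156.21.84.0/22 -> DIST2

yes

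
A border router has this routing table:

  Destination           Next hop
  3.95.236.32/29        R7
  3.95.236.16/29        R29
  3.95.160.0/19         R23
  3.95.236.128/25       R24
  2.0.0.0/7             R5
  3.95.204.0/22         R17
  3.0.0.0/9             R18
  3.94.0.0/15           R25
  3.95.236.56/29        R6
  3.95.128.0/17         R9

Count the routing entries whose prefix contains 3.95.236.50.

Prefixes containing 3.95.236.50:
  2.0.0.0/7 (2.0.0.0 - 3.255.255.255)
  3.0.0.0/9 (3.0.0.0 - 3.127.255.255)
  3.94.0.0/15 (3.94.0.0 - 3.95.255.255)
  3.95.128.0/17 (3.95.128.0 - 3.95.255.255)
Total matching entries: 4.

4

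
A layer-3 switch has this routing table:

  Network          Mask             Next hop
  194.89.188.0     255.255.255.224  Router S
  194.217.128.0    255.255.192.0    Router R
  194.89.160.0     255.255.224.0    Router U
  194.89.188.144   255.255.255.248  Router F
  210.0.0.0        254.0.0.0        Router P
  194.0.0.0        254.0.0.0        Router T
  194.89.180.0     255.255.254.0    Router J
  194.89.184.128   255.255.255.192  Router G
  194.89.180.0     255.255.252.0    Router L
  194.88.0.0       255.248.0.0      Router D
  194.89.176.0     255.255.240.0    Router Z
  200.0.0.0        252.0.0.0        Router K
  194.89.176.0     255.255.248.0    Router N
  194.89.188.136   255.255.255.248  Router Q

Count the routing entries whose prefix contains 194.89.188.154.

Prefixes containing 194.89.188.154:
  194.0.0.0/7 (194.0.0.0 - 195.255.255.255)
  194.88.0.0/13 (194.88.0.0 - 194.95.255.255)
  194.89.160.0/19 (194.89.160.0 - 194.89.191.255)
  194.89.176.0/20 (194.89.176.0 - 194.89.191.255)
Total matching entries: 4.

4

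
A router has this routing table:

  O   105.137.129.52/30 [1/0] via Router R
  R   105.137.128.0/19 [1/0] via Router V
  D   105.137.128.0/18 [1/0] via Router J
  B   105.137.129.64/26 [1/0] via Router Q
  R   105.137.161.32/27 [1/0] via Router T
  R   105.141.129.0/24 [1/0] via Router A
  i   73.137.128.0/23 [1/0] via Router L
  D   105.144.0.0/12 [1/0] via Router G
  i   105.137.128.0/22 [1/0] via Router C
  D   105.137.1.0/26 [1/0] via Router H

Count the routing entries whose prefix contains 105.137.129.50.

Prefixes containing 105.137.129.50:
  105.137.128.0/18 (105.137.128.0 - 105.137.191.255)
  105.137.128.0/19 (105.137.128.0 - 105.137.159.255)
  105.137.128.0/22 (105.137.128.0 - 105.137.131.255)
Total matching entries: 3.

3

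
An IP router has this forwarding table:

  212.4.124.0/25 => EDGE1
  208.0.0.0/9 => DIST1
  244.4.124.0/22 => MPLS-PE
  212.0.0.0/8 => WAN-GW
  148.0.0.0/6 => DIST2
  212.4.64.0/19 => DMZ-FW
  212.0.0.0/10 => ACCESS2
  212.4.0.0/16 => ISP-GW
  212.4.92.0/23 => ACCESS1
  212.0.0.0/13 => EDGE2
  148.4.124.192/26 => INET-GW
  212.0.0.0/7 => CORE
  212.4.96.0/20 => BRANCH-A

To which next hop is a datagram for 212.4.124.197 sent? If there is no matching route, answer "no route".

Routes whose prefix contains 212.4.124.197:
  212.0.0.0/7 (212.0.0.0 - 213.255.255.255) -> CORE
  212.0.0.0/8 (212.0.0.0 - 212.255.255.255) -> WAN-GW
  212.0.0.0/10 (212.0.0.0 - 212.63.255.255) -> ACCESS2
  212.0.0.0/13 (212.0.0.0 - 212.7.255.255) -> EDGE2
  212.4.0.0/16 (212.4.0.0 - 212.4.255.255) -> ISP-GW
More-specific entries that do NOT match:
  148.4.124.192/26 (148.4.124.192 - 148.4.124.255) does not contain 212.4.124.197
  212.4.124.0/25 (212.4.124.0 - 212.4.124.127) does not contain 212.4.124.197
  212.4.92.0/23 (212.4.92.0 - 212.4.93.255) does not contain 212.4.124.197
  244.4.124.0/22 (244.4.124.0 - 244.4.127.255) does not contain 212.4.124.197
  212.4.96.0/20 (212.4.96.0 - 212.4.111.255) does not contain 212.4.124.197
  212.4.64.0/19 (212.4.64.0 - 212.4.95.255) does not contain 212.4.124.197
Longest matching prefix is /16 -> next hop ISP-GW.

ISP-GW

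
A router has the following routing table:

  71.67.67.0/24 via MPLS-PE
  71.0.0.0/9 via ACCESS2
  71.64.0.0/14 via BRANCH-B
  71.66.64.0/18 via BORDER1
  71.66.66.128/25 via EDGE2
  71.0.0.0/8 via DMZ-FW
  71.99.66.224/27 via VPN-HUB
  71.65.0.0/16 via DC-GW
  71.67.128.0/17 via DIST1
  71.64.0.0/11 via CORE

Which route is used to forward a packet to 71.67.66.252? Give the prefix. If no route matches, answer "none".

71.64.0.0/14

Entries matching 71.67.66.252:
  71.0.0.0/8 (71.0.0.0 - 71.255.255.255)
  71.0.0.0/9 (71.0.0.0 - 71.127.255.255)
  71.64.0.0/11 (71.64.0.0 - 71.95.255.255)
  71.64.0.0/14 (71.64.0.0 - 71.67.255.255)
Most specific is 71.64.0.0/14.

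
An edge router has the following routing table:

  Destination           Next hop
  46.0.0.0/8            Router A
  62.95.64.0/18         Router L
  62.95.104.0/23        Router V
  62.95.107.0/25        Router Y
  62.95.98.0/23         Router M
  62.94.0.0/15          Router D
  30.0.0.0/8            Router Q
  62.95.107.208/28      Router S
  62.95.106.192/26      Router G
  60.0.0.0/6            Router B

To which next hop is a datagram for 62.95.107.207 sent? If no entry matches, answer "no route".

Routes whose prefix contains 62.95.107.207:
  60.0.0.0/6 (60.0.0.0 - 63.255.255.255) -> Router B
  62.94.0.0/15 (62.94.0.0 - 62.95.255.255) -> Router D
  62.95.64.0/18 (62.95.64.0 - 62.95.127.255) -> Router L
More-specific entries that do NOT match:
  62.95.107.208/28 (62.95.107.208 - 62.95.107.223) does not contain 62.95.107.207
  62.95.106.192/26 (62.95.106.192 - 62.95.106.255) does not contain 62.95.107.207
  62.95.107.0/25 (62.95.107.0 - 62.95.107.127) does not contain 62.95.107.207
  62.95.104.0/23 (62.95.104.0 - 62.95.105.255) does not contain 62.95.107.207
  62.95.98.0/23 (62.95.98.0 - 62.95.99.255) does not contain 62.95.107.207
Longest matching prefix is /18 -> next hop Router L.

Router L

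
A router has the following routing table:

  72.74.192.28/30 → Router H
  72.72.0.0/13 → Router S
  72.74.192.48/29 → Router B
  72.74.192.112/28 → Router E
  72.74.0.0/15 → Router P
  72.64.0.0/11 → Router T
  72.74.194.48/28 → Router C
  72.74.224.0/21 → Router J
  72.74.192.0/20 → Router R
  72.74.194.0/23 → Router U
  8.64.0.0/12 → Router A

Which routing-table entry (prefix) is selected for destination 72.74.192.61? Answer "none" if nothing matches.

Entries matching 72.74.192.61:
  72.64.0.0/11 (72.64.0.0 - 72.95.255.255)
  72.72.0.0/13 (72.72.0.0 - 72.79.255.255)
  72.74.0.0/15 (72.74.0.0 - 72.75.255.255)
  72.74.192.0/20 (72.74.192.0 - 72.74.207.255)
Most specific is 72.74.192.0/20.

72.74.192.0/20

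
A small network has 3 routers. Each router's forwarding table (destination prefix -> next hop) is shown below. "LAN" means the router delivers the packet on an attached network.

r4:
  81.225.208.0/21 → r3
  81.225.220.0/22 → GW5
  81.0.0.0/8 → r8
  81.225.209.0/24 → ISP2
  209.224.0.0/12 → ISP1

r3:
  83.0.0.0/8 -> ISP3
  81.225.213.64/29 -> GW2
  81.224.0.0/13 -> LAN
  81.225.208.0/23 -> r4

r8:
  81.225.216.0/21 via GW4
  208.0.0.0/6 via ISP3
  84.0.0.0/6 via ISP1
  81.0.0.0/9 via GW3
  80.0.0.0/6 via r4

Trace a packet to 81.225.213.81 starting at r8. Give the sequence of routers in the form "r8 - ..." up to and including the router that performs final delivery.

At r8: longest match for 81.225.213.81 is 80.0.0.0/6 -> r4
At r4: longest match for 81.225.213.81 is 81.225.208.0/21 -> r3
At r3: longest match for 81.225.213.81 is 81.224.0.0/13 -> LAN

r8 - r4 - r3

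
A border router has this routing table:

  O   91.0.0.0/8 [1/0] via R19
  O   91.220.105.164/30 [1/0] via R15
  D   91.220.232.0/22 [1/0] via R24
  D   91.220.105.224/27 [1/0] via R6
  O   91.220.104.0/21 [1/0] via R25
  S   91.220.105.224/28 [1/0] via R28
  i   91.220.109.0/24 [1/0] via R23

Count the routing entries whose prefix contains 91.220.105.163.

2

Prefixes containing 91.220.105.163:
  91.0.0.0/8 (91.0.0.0 - 91.255.255.255)
  91.220.104.0/21 (91.220.104.0 - 91.220.111.255)
Total matching entries: 2.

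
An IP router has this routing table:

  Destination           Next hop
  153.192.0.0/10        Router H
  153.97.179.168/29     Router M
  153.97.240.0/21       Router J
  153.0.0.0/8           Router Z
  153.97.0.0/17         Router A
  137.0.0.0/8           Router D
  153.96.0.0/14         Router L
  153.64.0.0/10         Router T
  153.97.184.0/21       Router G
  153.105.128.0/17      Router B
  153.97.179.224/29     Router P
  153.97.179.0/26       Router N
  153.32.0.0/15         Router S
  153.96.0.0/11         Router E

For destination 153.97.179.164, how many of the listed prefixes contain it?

4

Prefixes containing 153.97.179.164:
  153.0.0.0/8 (153.0.0.0 - 153.255.255.255)
  153.64.0.0/10 (153.64.0.0 - 153.127.255.255)
  153.96.0.0/11 (153.96.0.0 - 153.127.255.255)
  153.96.0.0/14 (153.96.0.0 - 153.99.255.255)
Total matching entries: 4.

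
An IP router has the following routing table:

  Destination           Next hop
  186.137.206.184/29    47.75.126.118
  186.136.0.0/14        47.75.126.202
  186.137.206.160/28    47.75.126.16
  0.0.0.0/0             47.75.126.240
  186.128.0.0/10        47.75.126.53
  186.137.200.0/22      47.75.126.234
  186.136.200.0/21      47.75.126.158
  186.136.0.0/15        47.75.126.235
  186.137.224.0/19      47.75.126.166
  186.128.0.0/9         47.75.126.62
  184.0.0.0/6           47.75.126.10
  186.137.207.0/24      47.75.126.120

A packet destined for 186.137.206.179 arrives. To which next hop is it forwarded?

Routes whose prefix contains 186.137.206.179:
  0.0.0.0/0 (default, matches everything) -> 47.75.126.240
  184.0.0.0/6 (184.0.0.0 - 187.255.255.255) -> 47.75.126.10
  186.128.0.0/9 (186.128.0.0 - 186.255.255.255) -> 47.75.126.62
  186.128.0.0/10 (186.128.0.0 - 186.191.255.255) -> 47.75.126.53
  186.136.0.0/14 (186.136.0.0 - 186.139.255.255) -> 47.75.126.202
  186.136.0.0/15 (186.136.0.0 - 186.137.255.255) -> 47.75.126.235
More-specific entries that do NOT match:
  186.137.206.184/29 (186.137.206.184 - 186.137.206.191) does not contain 186.137.206.179
  186.137.206.160/28 (186.137.206.160 - 186.137.206.175) does not contain 186.137.206.179
  186.137.207.0/24 (186.137.207.0 - 186.137.207.255) does not contain 186.137.206.179
  186.137.200.0/22 (186.137.200.0 - 186.137.203.255) does not contain 186.137.206.179
  186.136.200.0/21 (186.136.200.0 - 186.136.207.255) does not contain 186.137.206.179
  186.137.224.0/19 (186.137.224.0 - 186.137.255.255) does not contain 186.137.206.179
Longest matching prefix is /15 -> next hop 47.75.126.235.

47.75.126.235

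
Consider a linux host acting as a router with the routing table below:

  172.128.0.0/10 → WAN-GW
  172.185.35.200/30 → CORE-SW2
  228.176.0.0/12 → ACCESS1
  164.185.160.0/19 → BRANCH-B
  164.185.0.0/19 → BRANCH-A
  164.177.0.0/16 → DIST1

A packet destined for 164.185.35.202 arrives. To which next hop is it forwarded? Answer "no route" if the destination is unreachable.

no route

No entry's prefix contains 164.185.35.202; there is no default route.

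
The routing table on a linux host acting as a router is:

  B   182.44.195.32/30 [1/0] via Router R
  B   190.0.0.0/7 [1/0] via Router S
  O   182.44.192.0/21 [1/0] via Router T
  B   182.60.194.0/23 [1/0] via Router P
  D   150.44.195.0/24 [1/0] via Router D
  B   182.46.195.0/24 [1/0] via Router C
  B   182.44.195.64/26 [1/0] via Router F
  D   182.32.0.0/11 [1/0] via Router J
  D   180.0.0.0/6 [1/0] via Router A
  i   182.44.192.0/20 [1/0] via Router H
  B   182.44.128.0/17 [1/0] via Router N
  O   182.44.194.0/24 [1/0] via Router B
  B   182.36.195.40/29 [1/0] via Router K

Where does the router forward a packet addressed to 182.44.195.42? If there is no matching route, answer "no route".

Routes whose prefix contains 182.44.195.42:
  180.0.0.0/6 (180.0.0.0 - 183.255.255.255) -> Router A
  182.32.0.0/11 (182.32.0.0 - 182.63.255.255) -> Router J
  182.44.128.0/17 (182.44.128.0 - 182.44.255.255) -> Router N
  182.44.192.0/20 (182.44.192.0 - 182.44.207.255) -> Router H
  182.44.192.0/21 (182.44.192.0 - 182.44.199.255) -> Router T
More-specific entries that do NOT match:
  182.44.195.32/30 (182.44.195.32 - 182.44.195.35) does not contain 182.44.195.42
  182.36.195.40/29 (182.36.195.40 - 182.36.195.47) does not contain 182.44.195.42
  182.44.195.64/26 (182.44.195.64 - 182.44.195.127) does not contain 182.44.195.42
  150.44.195.0/24 (150.44.195.0 - 150.44.195.255) does not contain 182.44.195.42
  182.46.195.0/24 (182.46.195.0 - 182.46.195.255) does not contain 182.44.195.42
  182.44.194.0/24 (182.44.194.0 - 182.44.194.255) does not contain 182.44.195.42
  182.60.194.0/23 (182.60.194.0 - 182.60.195.255) does not contain 182.44.195.42
Longest matching prefix is /21 -> next hop Router T.

Router T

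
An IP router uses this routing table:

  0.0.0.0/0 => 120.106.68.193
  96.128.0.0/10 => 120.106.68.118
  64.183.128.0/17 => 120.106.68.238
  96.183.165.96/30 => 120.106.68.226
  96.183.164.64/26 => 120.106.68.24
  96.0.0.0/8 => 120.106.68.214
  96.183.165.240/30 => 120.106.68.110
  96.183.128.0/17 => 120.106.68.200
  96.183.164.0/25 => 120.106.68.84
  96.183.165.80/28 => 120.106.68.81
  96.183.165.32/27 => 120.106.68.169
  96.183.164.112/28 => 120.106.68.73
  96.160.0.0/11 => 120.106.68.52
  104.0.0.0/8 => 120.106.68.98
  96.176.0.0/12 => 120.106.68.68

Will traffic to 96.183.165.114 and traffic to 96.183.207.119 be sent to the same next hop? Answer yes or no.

yes

96.183.165.114: longest match 96.183.128.0/17 -> 120.106.68.200
96.183.207.119: longest match 96.183.128.0/17 -> 120.106.68.200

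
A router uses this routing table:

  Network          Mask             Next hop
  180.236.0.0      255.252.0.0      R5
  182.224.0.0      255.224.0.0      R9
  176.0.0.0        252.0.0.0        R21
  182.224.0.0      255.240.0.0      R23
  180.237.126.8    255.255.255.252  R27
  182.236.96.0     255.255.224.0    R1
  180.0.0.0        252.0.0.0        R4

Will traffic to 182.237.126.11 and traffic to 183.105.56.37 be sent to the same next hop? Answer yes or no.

no

182.237.126.11: longest match 182.224.0.0/12 -> R23
183.105.56.37: longest match 180.0.0.0/6 -> R4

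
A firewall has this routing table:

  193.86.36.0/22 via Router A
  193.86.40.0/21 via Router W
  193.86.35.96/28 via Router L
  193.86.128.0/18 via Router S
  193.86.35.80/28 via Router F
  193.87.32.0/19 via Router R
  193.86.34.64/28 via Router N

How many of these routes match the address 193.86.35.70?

0

No listed prefix contains 193.86.35.70.
Total matching entries: 0.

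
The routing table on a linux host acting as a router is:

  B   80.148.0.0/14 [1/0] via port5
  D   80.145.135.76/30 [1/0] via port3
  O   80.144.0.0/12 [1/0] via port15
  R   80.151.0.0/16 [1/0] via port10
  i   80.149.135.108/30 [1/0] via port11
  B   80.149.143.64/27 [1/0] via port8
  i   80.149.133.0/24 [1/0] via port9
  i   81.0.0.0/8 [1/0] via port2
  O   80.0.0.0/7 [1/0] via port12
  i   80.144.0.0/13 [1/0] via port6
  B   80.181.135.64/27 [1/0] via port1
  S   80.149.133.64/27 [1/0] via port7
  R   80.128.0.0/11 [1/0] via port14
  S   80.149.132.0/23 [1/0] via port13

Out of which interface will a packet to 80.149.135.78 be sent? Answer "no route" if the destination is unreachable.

Routes whose prefix contains 80.149.135.78:
  80.0.0.0/7 (80.0.0.0 - 81.255.255.255) -> port12
  80.128.0.0/11 (80.128.0.0 - 80.159.255.255) -> port14
  80.144.0.0/12 (80.144.0.0 - 80.159.255.255) -> port15
  80.144.0.0/13 (80.144.0.0 - 80.151.255.255) -> port6
  80.148.0.0/14 (80.148.0.0 - 80.151.255.255) -> port5
More-specific entries that do NOT match:
  80.145.135.76/30 (80.145.135.76 - 80.145.135.79) does not contain 80.149.135.78
  80.149.135.108/30 (80.149.135.108 - 80.149.135.111) does not contain 80.149.135.78
  80.149.143.64/27 (80.149.143.64 - 80.149.143.95) does not contain 80.149.135.78
  80.181.135.64/27 (80.181.135.64 - 80.181.135.95) does not contain 80.149.135.78
  80.149.133.64/27 (80.149.133.64 - 80.149.133.95) does not contain 80.149.135.78
  80.149.133.0/24 (80.149.133.0 - 80.149.133.255) does not contain 80.149.135.78
  80.149.132.0/23 (80.149.132.0 - 80.149.133.255) does not contain 80.149.135.78
  80.151.0.0/16 (80.151.0.0 - 80.151.255.255) does not contain 80.149.135.78
Longest matching prefix is /14 -> interface port5.

port5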